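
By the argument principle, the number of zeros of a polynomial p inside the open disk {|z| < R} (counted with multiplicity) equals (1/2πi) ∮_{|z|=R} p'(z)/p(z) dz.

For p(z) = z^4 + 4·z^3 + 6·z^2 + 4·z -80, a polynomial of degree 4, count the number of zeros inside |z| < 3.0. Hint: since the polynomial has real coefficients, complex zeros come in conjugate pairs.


The zeros of p are: 2, (-1 + 3i), (-1 - 3i), -4.
Their magnitudes are: 2, 3.162, 3.162, 4.
Zeros with |z| < R = 3.0: 2.
Count = 1.
By the argument principle, (1/2πi) ∮_{|z|=R} p'(z)/p(z) dz equals exactly this count.

Number of zeros inside |z| < 3.0: 1.


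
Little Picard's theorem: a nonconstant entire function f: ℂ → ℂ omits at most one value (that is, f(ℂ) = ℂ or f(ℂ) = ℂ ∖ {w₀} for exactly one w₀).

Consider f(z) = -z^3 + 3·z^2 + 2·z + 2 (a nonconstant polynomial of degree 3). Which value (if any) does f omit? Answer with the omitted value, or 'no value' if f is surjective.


Little Picard bounds the complement of f(ℂ) to at most one point.
For every w ∈ ℂ, the equation p(z) − w = 0 is a nonconstant polynomial in z and hence has at least one root by the fundamental theorem of algebra. So p is surjective onto ℂ, omitting no value.

Omitted value: no value.


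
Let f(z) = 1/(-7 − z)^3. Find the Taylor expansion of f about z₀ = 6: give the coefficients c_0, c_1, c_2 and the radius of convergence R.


Let w = z − z₀, so z = z₀ + w.
Then -7 − z = -7 − (z₀ + w) = (-7 − z₀) − w = -13 − w.
f(z) = 1/(-13 − w)^3 = (1/(-13)^3) · (1 − w/(-13))^{−3}.
By the binomial series (1−u)^{−3} = Σ_{n≥0} C(n+2, 2) u^n for |u|<1, with u = w/(-13):
  c_n = C(n+2, 2) / (-13)^(n+3).
  c_0 = 1/(-13)^3 = -1/2197.
  c_1 = 3/(-13)^4 = 3/28561.
  c_2 = 6/(-13)^5 = -6/371293.
The series is valid for |w/d| < 1, i.e. |z − z₀| < |d|.
Radius of convergence: R = |-7 − z₀| = |-13| = 13 (distance from z₀ to the singularity z = -7).

c_0 = -1/2197, c_1 = 3/28561, c_2 = -6/371293; R = 13.


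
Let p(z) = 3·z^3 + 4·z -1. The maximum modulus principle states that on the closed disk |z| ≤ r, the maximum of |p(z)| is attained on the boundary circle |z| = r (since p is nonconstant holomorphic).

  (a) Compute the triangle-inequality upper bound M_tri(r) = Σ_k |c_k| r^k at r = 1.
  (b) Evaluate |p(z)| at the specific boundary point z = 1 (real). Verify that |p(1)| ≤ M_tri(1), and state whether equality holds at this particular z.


Coefficients: c_0 = -1, c_1 = 4, c_2 = 0, c_3 = 3. Radius r = 1.
Part (a). Triangle bound: M_tri(r) = Σ_k |c_k| r^k
  = |-1|·1^0 + |4|·1^1 + |0|·1^2 + |3|·1^3
  = 1 + 4 + 0 + 3 = 8.
This bounds M(r) := max_{|z|=r} |p(z)| from above; equality holds iff all terms c_k z^k can be made to align in phase at a single z on |z|=r.
Part (b). At z = 1 (real, on the circle |z| = r):
  p(1) = (-1)·1^0 + (4)·1^1 + (0)·1^2 + (3)·1^3 = 6.
  |p(1)| = 6.
Check: |p(1)| = 6 ≤ 8 = M_tri(1). ✓ Equality does not hold at z = 1 (the coefficients have mixed signs, so the terms do not all align in phase there).

M_tri(1) = 8; |p(1)| = 6; equality at z=1: no.


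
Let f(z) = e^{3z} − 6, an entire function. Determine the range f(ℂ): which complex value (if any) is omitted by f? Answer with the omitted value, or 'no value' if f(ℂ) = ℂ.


Little Picard bounds the complement of f(ℂ) to at most one point.
e^{3z} is never zero on ℂ, so 1·e^{3z} takes every value in ℂ ∖ {0}. Adding -6 shifts the range to ℂ ∖ {-6}. Thus f omits exactly the value -6.

Omitted value: -6.


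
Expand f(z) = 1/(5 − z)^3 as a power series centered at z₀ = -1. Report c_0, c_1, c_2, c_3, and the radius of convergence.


Let w = z − z₀, so z = z₀ + w.
Then 5 − z = 5 − (z₀ + w) = (5 − z₀) − w = 6 − w.
f(z) = 1/(6 − w)^3 = (1/(6)^3) · (1 − w/(6))^{−3}.
By the binomial series (1−u)^{−3} = Σ_{n≥0} C(n+2, 2) u^n for |u|<1, with u = w/(6):
  c_n = C(n+2, 2) / (6)^(n+3).
  c_0 = 1/(6)^3 = 1/216.
  c_1 = 3/(6)^4 = 1/432.
  c_2 = 6/(6)^5 = 1/1296.
  c_3 = 10/(6)^6 = 5/23328.
The series is valid for |w/d| < 1, i.e. |z − z₀| < |d|.
Radius of convergence: R = |5 − z₀| = |6| = 6 (distance from z₀ to the singularity z = 5).

c_0 = 1/216, c_1 = 1/432, c_2 = 1/1296, c_3 = 5/23328; R = 6.


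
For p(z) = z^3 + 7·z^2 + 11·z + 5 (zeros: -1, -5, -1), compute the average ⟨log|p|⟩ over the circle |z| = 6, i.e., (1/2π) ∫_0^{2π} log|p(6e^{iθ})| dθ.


Zeros: -5, -1, -1; r = 6.
Inside |z| < r: -5, -1, -1. Outside (|z| ≥ r): ∅.
p(0) = 5, so log|p(0)| = log(5) = 1.6094.
Apply Jensen: I(r) = log|p(0)| + Σ_k log(r/|z_k|), summed over zeros inside |z| < r.
  log(r/|z_k|) for z_k = -1: log(6/1) = 1.7918
  log(r/|z_k|) for z_k = -5: log(6/5) = 0.1823
  log(r/|z_k|) for z_k = -1: log(6/1) = 1.7918
Sum over inside zeros: 3.7658.
I(r) = log|p(0)| + (inside sum) = 1.6094 + 3.7658 = 5.3753.
Closed form (all zeros inside, monic): I(r) = n·log(r) = 3·log(6) = 5.3753. ✓

I(r) ≈ 5.3753.


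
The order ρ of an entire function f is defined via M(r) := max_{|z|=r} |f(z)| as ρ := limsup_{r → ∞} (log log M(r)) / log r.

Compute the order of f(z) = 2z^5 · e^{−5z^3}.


M(r) = max_{|z|=r} |2|·|z|^5·|e^{−5z^3}| = 2·r^5 · e^{5r^3} (the factors attain their maxima compatibly on |z|=r). Then log M(r) = log 2 + 5·log r + 5r^3, dominated by the last term, so log log M(r) ~ 3·log r. The polynomial factor 2z^5 contributes only a log r term and does not affect the order. ρ = 3.
Therefore ρ = 3.

Order ρ = 3.


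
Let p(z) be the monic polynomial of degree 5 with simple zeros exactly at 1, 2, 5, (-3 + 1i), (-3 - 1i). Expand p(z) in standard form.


The polynomial is p(z) = ∏_{α ∈ S} (z − α), where S = {1, 2, 5, (-3 + 1i), (-3 - 1i)}.
Expanding the product yields: p(z) = z^5 -2·z^4 -21·z^3 + 12·z^2 + 110·z -100.
Note conjugate pairs combine to real quadratics: (z − (-3+1i))(z − (-3−1i)) = z² + 6z + 10.
The resulting polynomial has degree 5 and real coefficients as required.

p(z) = z^5 -2·z^4 -21·z^3 + 12·z^2 + 110·z -100.


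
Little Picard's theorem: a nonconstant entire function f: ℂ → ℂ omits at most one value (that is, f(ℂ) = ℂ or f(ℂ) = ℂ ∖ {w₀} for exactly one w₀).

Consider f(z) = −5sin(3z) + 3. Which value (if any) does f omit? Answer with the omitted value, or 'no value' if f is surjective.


Little Picard bounds the complement of f(ℂ) to at most one point.
sin is entire and surjective onto ℂ: for every w ∈ ℂ, sin(ζ) = w has a solution ζ ∈ ℂ (e.g., via the complex inverse arcsin). With ζ = 3z this gives z = ζ/(3). Then -5·sin(3z) takes every value in -5·ℂ = ℂ, and adding 3 is a bijection of ℂ. So f is surjective and omits no value. (Note: only on the real line is sin bounded by [−1, 1].)

Omitted value: no value.


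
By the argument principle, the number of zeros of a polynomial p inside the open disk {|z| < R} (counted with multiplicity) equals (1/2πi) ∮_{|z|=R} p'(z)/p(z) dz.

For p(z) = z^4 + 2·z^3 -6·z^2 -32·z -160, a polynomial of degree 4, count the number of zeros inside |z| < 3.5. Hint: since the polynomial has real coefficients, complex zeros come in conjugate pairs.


The zeros of p are: 4, -4, (-1 + 3i), (-1 - 3i).
Their magnitudes are: 4, 4, 3.162, 3.162.
Zeros with |z| < R = 3.5: (-1 + 3i), (-1 - 3i).
Count = 2.
By the argument principle, (1/2πi) ∮_{|z|=R} p'(z)/p(z) dz equals exactly this count.

Number of zeros inside |z| < 3.5: 2.


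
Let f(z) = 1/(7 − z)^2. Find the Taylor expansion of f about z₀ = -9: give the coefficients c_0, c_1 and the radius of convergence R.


Let w = z − z₀, so z = z₀ + w.
Then 7 − z = 7 − (z₀ + w) = (7 − z₀) − w = 16 − w.
f(z) = 1/(16 − w)^2 = (1/(16)^2) · (1 − w/(16))^{−2}.
By the binomial series (1−u)^{−2} = Σ_{n≥0} C(n+1, 1) u^n for |u|<1, with u = w/(16):
  c_n = C(n+1, 1) / (16)^(n+2).
  c_0 = 1/(16)^2 = 1/256.
  c_1 = 2/(16)^3 = 1/2048.
The series is valid for |w/d| < 1, i.e. |z − z₀| < |d|.
Radius of convergence: R = |7 − z₀| = |16| = 16 (distance from z₀ to the singularity z = 7).

c_0 = 1/256, c_1 = 1/2048; R = 16.


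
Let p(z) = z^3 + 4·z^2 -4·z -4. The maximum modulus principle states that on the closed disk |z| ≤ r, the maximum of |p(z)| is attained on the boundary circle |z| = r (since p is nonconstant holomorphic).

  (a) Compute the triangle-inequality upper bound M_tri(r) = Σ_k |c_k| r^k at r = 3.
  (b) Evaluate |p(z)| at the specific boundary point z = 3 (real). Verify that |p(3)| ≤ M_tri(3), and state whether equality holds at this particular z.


Coefficients: c_0 = -4, c_1 = -4, c_2 = 4, c_3 = 1. Radius r = 3.
Part (a). Triangle bound: M_tri(r) = Σ_k |c_k| r^k
  = |-4|·3^0 + |-4|·3^1 + |4|·3^2 + |1|·3^3
  = 4 + 12 + 36 + 27 = 79.
This bounds M(r) := max_{|z|=r} |p(z)| from above; equality holds iff all terms c_k z^k can be made to align in phase at a single z on |z|=r.
Part (b). At z = 3 (real, on the circle |z| = r):
  p(3) = (-4)·3^0 + (-4)·3^1 + (4)·3^2 + (1)·3^3 = 47.
  |p(3)| = 47.
Check: |p(3)| = 47 ≤ 79 = M_tri(3). ✓ Equality does not hold at z = 3 (the coefficients have mixed signs, so the terms do not all align in phase there).

M_tri(3) = 79; |p(3)| = 47; equality at z=3: no.


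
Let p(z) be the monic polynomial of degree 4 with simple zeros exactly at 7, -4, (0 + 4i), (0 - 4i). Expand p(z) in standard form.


The polynomial is p(z) = ∏_{α ∈ S} (z − α), where S = {7, -4, (0 + 4i), (0 - 4i)}.
Expanding the product yields: p(z) = z^4 -3·z^3 -12·z^2 -48·z -448.
Note conjugate pairs combine to real quadratics: (z − (0+4i))(z − (0−4i)) = z² + 16.
The resulting polynomial has degree 4 and real coefficients as required.

p(z) = z^4 -3·z^3 -12·z^2 -48·z -448.


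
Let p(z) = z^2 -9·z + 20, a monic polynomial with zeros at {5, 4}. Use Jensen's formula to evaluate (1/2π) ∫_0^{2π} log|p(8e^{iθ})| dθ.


Zeros: 4, 5; r = 8.
Inside |z| < r: 4, 5. Outside (|z| ≥ r): ∅.
p(0) = 20, so log|p(0)| = log(20) = 2.9957.
Apply Jensen: I(r) = log|p(0)| + Σ_k log(r/|z_k|), summed over zeros inside |z| < r.
  log(r/|z_k|) for z_k = 5: log(8/5) = 0.4700
  log(r/|z_k|) for z_k = 4: log(8/4) = 0.6931
Sum over inside zeros: 1.1632.
I(r) = log|p(0)| + (inside sum) = 2.9957 + 1.1632 = 4.1589.
Closed form (all zeros inside, monic): I(r) = n·log(r) = 2·log(8) = 4.1589. ✓

I(r) ≈ 4.1589.


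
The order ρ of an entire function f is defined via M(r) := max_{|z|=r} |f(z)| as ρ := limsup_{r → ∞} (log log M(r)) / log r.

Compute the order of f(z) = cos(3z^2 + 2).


Write cos(w) = (e^{iw} ± e^{−iw})/(2 or 2i), so |cos(w)| ≤ e^{|w|}. With w = 3z^2 + 2, |w| ≤ 3r^2 + 2 on |z|=r, giving M(r) ≤ e^{3r^2 + 2} and ρ ≤ 2. For the lower bound, choose z on |z|=r with 3z^2 purely imaginary of modulus 3r^2; then |cos(3z^2 + 2)| grows like e^{3r^2}/2, so ρ ≥ 2. Hence ρ = 2.
Therefore ρ = 2.

Order ρ = 2.


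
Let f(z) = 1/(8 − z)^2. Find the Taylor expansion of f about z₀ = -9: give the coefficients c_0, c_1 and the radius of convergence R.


Let w = z − z₀, so z = z₀ + w.
Then 8 − z = 8 − (z₀ + w) = (8 − z₀) − w = 17 − w.
f(z) = 1/(17 − w)^2 = (1/(17)^2) · (1 − w/(17))^{−2}.
By the binomial series (1−u)^{−2} = Σ_{n≥0} C(n+1, 1) u^n for |u|<1, with u = w/(17):
  c_n = C(n+1, 1) / (17)^(n+2).
  c_0 = 1/(17)^2 = 1/289.
  c_1 = 2/(17)^3 = 2/4913.
The series is valid for |w/d| < 1, i.e. |z − z₀| < |d|.
Radius of convergence: R = |8 − z₀| = |17| = 17 (distance from z₀ to the singularity z = 8).

c_0 = 1/289, c_1 = 2/4913; R = 17.


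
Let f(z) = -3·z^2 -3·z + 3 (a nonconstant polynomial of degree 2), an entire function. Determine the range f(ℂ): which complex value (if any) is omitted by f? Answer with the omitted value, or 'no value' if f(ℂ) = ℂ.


Little Picard bounds the complement of f(ℂ) to at most one point.
For every w ∈ ℂ, the equation p(z) − w = 0 is a nonconstant polynomial in z and hence has at least one root by the fundamental theorem of algebra. So p is surjective onto ℂ, omitting no value.

Omitted value: no value.


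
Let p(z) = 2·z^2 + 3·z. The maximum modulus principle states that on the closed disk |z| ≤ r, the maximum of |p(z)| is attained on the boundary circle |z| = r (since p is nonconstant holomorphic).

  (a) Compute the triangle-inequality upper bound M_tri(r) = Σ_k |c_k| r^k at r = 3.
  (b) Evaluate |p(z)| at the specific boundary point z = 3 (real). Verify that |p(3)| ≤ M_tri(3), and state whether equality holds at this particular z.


Coefficients: c_0 = 0, c_1 = 3, c_2 = 2. Radius r = 3.
Part (a). Triangle bound: M_tri(r) = Σ_k |c_k| r^k
  = |0|·3^0 + |3|·3^1 + |2|·3^2
  = 0 + 9 + 18 = 27.
This bounds M(r) := max_{|z|=r} |p(z)| from above; equality holds iff all terms c_k z^k can be made to align in phase at a single z on |z|=r.
Part (b). At z = 3 (real, on the circle |z| = r):
  p(3) = (0)·3^0 + (3)·3^1 + (2)·3^2 = 27.
  |p(3)| = 27.
Since all nonzero coefficients share the same sign, |p(3)| = 27 = M_tri(3); the triangle bound is attained at z = 3, so in fact M(r) = 27.

M_tri(3) = 27; |p(3)| = 27; equality at z=3: yes.


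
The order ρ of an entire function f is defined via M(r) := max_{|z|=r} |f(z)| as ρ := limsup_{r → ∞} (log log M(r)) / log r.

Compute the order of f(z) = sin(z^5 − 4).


Write sin(w) = (e^{iw} ± e^{−iw})/(2 or 2i), so |sin(w)| ≤ e^{|w|}. With w = z^5 − 4, |w| ≤ 1r^5 + 4 on |z|=r, giving M(r) ≤ e^{1r^5 + 4} and ρ ≤ 5. For the lower bound, choose z on |z|=r with 1z^5 purely imaginary of modulus 1r^5; then |sin(z^5 − 4)| grows like e^{1r^5}/2, so ρ ≥ 5. Hence ρ = 5.
Therefore ρ = 5.

Order ρ = 5.


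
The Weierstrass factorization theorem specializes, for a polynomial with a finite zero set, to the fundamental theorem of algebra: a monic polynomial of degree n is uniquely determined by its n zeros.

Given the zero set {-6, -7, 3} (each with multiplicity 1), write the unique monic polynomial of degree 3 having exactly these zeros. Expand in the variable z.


The polynomial is p(z) = ∏_{α ∈ S} (z − α), where S = {-6, -7, 3}.
Expanding the product yields: p(z) = z^3 + 10·z^2 + 3·z -126.
The resulting polynomial has degree 3 and real coefficients as required.

p(z) = z^3 + 10·z^2 + 3·z -126.


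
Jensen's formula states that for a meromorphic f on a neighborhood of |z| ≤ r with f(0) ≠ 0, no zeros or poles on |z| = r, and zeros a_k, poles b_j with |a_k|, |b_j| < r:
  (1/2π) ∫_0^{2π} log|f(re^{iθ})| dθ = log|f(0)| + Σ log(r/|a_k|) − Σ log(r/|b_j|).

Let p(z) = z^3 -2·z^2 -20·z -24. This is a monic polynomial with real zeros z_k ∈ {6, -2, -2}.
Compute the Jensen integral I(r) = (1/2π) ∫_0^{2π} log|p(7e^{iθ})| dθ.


Zeros: -2, -2, 6; r = 7.
Inside |z| < r: -2, -2, 6. Outside (|z| ≥ r): ∅.
p(0) = -24, so log|p(0)| = log(24) = 3.1781.
Apply Jensen: I(r) = log|p(0)| + Σ_k log(r/|z_k|), summed over zeros inside |z| < r.
  log(r/|z_k|) for z_k = 6: log(7/6) = 0.1542
  log(r/|z_k|) for z_k = -2: log(7/2) = 1.2528
  log(r/|z_k|) for z_k = -2: log(7/2) = 1.2528
Sum over inside zeros: 2.6597.
I(r) = log|p(0)| + (inside sum) = 3.1781 + 2.6597 = 5.8377.
Closed form (all zeros inside, monic): I(r) = n·log(r) = 3·log(7) = 5.8377. ✓

I(r) ≈ 5.8377.


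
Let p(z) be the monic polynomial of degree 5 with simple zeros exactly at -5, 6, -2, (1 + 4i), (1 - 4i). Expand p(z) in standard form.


The polynomial is p(z) = ∏_{α ∈ S} (z − α), where S = {-5, 6, -2, (1 + 4i), (1 - 4i)}.
Expanding the product yields: p(z) = z^5 -z^4 -17·z^3 + 21·z^2 -424·z -1020.
Note conjugate pairs combine to real quadratics: (z − (1+4i))(z − (1−4i)) = z² − 2z + 17.
The resulting polynomial has degree 5 and real coefficients as required.

p(z) = z^5 -z^4 -17·z^3 + 21·z^2 -424·z -1020.


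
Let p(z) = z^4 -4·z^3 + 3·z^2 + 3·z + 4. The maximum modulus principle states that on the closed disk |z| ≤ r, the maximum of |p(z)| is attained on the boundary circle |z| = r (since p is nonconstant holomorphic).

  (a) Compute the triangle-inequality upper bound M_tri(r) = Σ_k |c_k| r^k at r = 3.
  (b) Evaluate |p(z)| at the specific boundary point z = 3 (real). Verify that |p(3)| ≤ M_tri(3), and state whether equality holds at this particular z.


Coefficients: c_0 = 4, c_1 = 3, c_2 = 3, c_3 = -4, c_4 = 1. Radius r = 3.
Part (a). Triangle bound: M_tri(r) = Σ_k |c_k| r^k
  = |4|·3^0 + |3|·3^1 + |3|·3^2 + |-4|·3^3 + |1|·3^4
  = 4 + 9 + 27 + 108 + 81 = 229.
This bounds M(r) := max_{|z|=r} |p(z)| from above; equality holds iff all terms c_k z^k can be made to align in phase at a single z on |z|=r.
Part (b). At z = 3 (real, on the circle |z| = r):
  p(3) = (4)·3^0 + (3)·3^1 + (3)·3^2 + (-4)·3^3 + (1)·3^4 = 13.
  |p(3)| = 13.
Check: |p(3)| = 13 ≤ 229 = M_tri(3). ✓ Equality does not hold at z = 3 (the coefficients have mixed signs, so the terms do not all align in phase there).

M_tri(3) = 229; |p(3)| = 13; equality at z=3: no.


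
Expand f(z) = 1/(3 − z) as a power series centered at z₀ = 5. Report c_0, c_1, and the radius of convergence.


Let w = z − z₀, so z = z₀ + w.
Then 3 − z = 3 − (z₀ + w) = (3 − z₀) − w = -2 − w.
f(z) = 1/(-2 − w) = (1/(-2)) · 1/(1 − w/(-2)) = Σ_{n≥0} w^n / (-2)^(n+1).
So c_n = 1/(-2)^(n+1):
  c_0 = 1/(-2)^1 = -1/2.
  c_1 = 1/(-2)^2 = 1/4.
The series is valid for |w/d| < 1, i.e. |z − z₀| < |d|.
Radius of convergence: R = |3 − z₀| = |-2| = 2 (distance from z₀ to the singularity z = 3).

c_0 = -1/2, c_1 = 1/4; R = 2.


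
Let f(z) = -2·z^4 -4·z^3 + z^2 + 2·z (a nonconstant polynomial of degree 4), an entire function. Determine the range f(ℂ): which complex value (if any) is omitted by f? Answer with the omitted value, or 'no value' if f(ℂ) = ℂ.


Little Picard bounds the complement of f(ℂ) to at most one point.
For every w ∈ ℂ, the equation p(z) − w = 0 is a nonconstant polynomial in z and hence has at least one root by the fundamental theorem of algebra. So p is surjective onto ℂ, omitting no value.

Omitted value: no value.


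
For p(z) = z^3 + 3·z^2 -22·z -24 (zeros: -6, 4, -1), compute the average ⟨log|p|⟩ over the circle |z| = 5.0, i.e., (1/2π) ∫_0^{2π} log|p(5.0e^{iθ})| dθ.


Zeros: -6, -1, 4; r = 5.0.
Inside |z| < r: -1, 4. Outside (|z| ≥ r): -6.
p(0) = -24, so log|p(0)| = log(24) = 3.1781.
Apply Jensen: I(r) = log|p(0)| + Σ_k log(r/|z_k|), summed over zeros inside |z| < r.
  log(r/|z_k|) for z_k = 4: log(5.0/4) = 0.2231
  log(r/|z_k|) for z_k = -1: log(5.0/1) = 1.6094
  Outside zeros (-6) contribute nothing to the Jensen sum.
Sum over inside zeros: 1.8326.
I(r) = log|p(0)| + (inside sum) = 3.1781 + 1.8326 = 5.0106.
Note: since some zeros are outside |z| ≤ r, the simplified n·log(r) form does NOT apply — only the inside zeros contribute.

I(r) ≈ 5.0106.


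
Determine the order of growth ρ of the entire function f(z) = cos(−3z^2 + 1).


Write cos(w) = (e^{iw} ± e^{−iw})/(2 or 2i), so |cos(w)| ≤ e^{|w|}. With w = −3z^2 + 1, |w| ≤ 3r^2 + 1 on |z|=r, giving M(r) ≤ e^{3r^2 + 1} and ρ ≤ 2. For the lower bound, choose z on |z|=r with -3z^2 purely imaginary of modulus 3r^2; then |cos(−3z^2 + 1)| grows like e^{3r^2}/2, so ρ ≥ 2. Hence ρ = 2.
Therefore ρ = 2.

Order ρ = 2.


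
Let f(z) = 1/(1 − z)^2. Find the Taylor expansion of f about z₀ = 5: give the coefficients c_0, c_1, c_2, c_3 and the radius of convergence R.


Let w = z − z₀, so z = z₀ + w.
Then 1 − z = 1 − (z₀ + w) = (1 − z₀) − w = -4 − w.
f(z) = 1/(-4 − w)^2 = (1/(-4)^2) · (1 − w/(-4))^{−2}.
By the binomial series (1−u)^{−2} = Σ_{n≥0} C(n+1, 1) u^n for |u|<1, with u = w/(-4):
  c_n = C(n+1, 1) / (-4)^(n+2).
  c_0 = 1/(-4)^2 = 1/16.
  c_1 = 2/(-4)^3 = -1/32.
  c_2 = 3/(-4)^4 = 3/256.
  c_3 = 4/(-4)^5 = -1/256.
The series is valid for |w/d| < 1, i.e. |z − z₀| < |d|.
Radius of convergence: R = |1 − z₀| = |-4| = 4 (distance from z₀ to the singularity z = 1).

c_0 = 1/16, c_1 = -1/32, c_2 = 3/256, c_3 = -1/256; R = 4.


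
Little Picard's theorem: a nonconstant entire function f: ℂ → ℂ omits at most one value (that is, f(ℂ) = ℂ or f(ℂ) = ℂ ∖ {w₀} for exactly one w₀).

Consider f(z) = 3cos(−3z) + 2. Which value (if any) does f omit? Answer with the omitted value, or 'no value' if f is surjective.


Little Picard bounds the complement of f(ℂ) to at most one point.
cos is entire and surjective onto ℂ: for every w ∈ ℂ, cos(ζ) = w has a solution ζ ∈ ℂ (e.g., via the complex inverse arccos). With ζ = −3z this gives z = ζ/(-3). Then 3·cos(−3z) takes every value in 3·ℂ = ℂ, and adding 2 is a bijection of ℂ. So f is surjective and omits no value. (Note: only on the real line is cos bounded by [−1, 1].)

Omitted value: no value.


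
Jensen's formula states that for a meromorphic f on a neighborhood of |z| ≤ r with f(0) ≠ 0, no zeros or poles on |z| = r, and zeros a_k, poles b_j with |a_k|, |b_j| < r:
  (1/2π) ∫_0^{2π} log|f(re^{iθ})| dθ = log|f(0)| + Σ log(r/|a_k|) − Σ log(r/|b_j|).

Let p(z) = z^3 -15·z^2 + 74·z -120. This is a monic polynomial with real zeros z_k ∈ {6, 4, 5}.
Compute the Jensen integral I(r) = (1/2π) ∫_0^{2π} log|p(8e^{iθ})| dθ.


Zeros: 4, 5, 6; r = 8.
Inside |z| < r: 4, 5, 6. Outside (|z| ≥ r): ∅.
p(0) = -120, so log|p(0)| = log(120) = 4.7875.
Apply Jensen: I(r) = log|p(0)| + Σ_k log(r/|z_k|), summed over zeros inside |z| < r.
  log(r/|z_k|) for z_k = 6: log(8/6) = 0.2877
  log(r/|z_k|) for z_k = 4: log(8/4) = 0.6931
  log(r/|z_k|) for z_k = 5: log(8/5) = 0.4700
Sum over inside zeros: 1.4508.
I(r) = log|p(0)| + (inside sum) = 4.7875 + 1.4508 = 6.2383.
Closed form (all zeros inside, monic): I(r) = n·log(r) = 3·log(8) = 6.2383. ✓

I(r) ≈ 6.2383.


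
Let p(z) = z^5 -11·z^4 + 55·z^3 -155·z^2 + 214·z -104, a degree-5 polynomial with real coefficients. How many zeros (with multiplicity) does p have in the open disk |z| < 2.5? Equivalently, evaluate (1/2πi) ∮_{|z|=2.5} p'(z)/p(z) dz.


The zeros of p are: 2, 4, (2 + 3i), (2 - 3i), 1.
Their magnitudes are: 2, 4, 3.606, 3.606, 1.
Zeros with |z| < R = 2.5: 2, 1.
Count = 2.
By the argument principle, (1/2πi) ∮_{|z|=R} p'(z)/p(z) dz equals exactly this count.

Number of zeros inside |z| < 2.5: 2.


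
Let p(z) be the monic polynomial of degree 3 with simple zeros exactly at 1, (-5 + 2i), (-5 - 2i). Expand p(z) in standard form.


The polynomial is p(z) = ∏_{α ∈ S} (z − α), where S = {1, (-5 + 2i), (-5 - 2i)}.
Expanding the product yields: p(z) = z^3 + 9·z^2 + 19·z -29.
Note conjugate pairs combine to real quadratics: (z − (-5+2i))(z − (-5−2i)) = z² + 10z + 29.
The resulting polynomial has degree 3 and real coefficients as required.

p(z) = z^3 + 9·z^2 + 19·z -29.


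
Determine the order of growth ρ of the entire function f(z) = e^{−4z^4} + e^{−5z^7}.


Each summand is entire of order 4 and 7 respectively (as in the single-exponential case). The order of a sum is at most the max of the orders, so ρ ≤ 7. For the lower bound: on |z|=r choose arg z so that -5z^7 is real positive; then |e^{-5z^7}| = e^{5r^7} while |e^{-4z^4}| ≤ e^{4r^4} = o(e^{5r^7}). So |f| ≥ e^{5r^7}(1 − o(1)) and ρ ≥ 7. Hence ρ = max(4, 7) = 7.
Therefore ρ = 7.

Order ρ = 7.


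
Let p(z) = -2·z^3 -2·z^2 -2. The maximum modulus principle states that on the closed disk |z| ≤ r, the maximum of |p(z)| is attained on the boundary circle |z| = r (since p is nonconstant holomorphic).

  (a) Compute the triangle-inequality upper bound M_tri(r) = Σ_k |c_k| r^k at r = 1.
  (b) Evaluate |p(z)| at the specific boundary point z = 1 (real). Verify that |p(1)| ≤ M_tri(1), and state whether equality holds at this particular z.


Coefficients: c_0 = -2, c_1 = 0, c_2 = -2, c_3 = -2. Radius r = 1.
Part (a). Triangle bound: M_tri(r) = Σ_k |c_k| r^k
  = |-2|·1^0 + |0|·1^1 + |-2|·1^2 + |-2|·1^3
  = 2 + 0 + 2 + 2 = 6.
This bounds M(r) := max_{|z|=r} |p(z)| from above; equality holds iff all terms c_k z^k can be made to align in phase at a single z on |z|=r.
Part (b). At z = 1 (real, on the circle |z| = r):
  p(1) = (-2)·1^0 + (0)·1^1 + (-2)·1^2 + (-2)·1^3 = -6.
  |p(1)| = 6.
Since all nonzero coefficients share the same sign, |p(1)| = 6 = M_tri(1); the triangle bound is attained at z = 1, so in fact M(r) = 6.

M_tri(1) = 6; |p(1)| = 6; equality at z=1: yes.


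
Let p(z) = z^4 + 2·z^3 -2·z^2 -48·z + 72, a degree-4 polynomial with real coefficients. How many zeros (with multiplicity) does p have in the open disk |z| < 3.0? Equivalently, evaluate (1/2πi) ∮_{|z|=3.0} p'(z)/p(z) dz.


The zeros of p are: 2, 2, (-3 + 3i), (-3 - 3i).
Their magnitudes are: 2, 2, 4.243, 4.243.
Zeros with |z| < R = 3.0: 2, 2.
Count = 2.
By the argument principle, (1/2πi) ∮_{|z|=R} p'(z)/p(z) dz equals exactly this count.

Number of zeros inside |z| < 3.0: 2.


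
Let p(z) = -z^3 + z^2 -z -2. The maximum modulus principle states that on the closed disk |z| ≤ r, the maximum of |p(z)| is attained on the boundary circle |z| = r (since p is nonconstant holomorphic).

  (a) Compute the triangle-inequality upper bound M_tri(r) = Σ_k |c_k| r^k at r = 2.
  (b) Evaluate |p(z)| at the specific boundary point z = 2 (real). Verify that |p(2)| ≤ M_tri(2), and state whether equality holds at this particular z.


Coefficients: c_0 = -2, c_1 = -1, c_2 = 1, c_3 = -1. Radius r = 2.
Part (a). Triangle bound: M_tri(r) = Σ_k |c_k| r^k
  = |-2|·2^0 + |-1|·2^1 + |1|·2^2 + |-1|·2^3
  = 2 + 2 + 4 + 8 = 16.
This bounds M(r) := max_{|z|=r} |p(z)| from above; equality holds iff all terms c_k z^k can be made to align in phase at a single z on |z|=r.
Part (b). At z = 2 (real, on the circle |z| = r):
  p(2) = (-2)·2^0 + (-1)·2^1 + (1)·2^2 + (-1)·2^3 = -8.
  |p(2)| = 8.
Check: |p(2)| = 8 ≤ 16 = M_tri(2). ✓ Equality does not hold at z = 2 (the coefficients have mixed signs, so the terms do not all align in phase there).

M_tri(2) = 16; |p(2)| = 8; equality at z=2: no.


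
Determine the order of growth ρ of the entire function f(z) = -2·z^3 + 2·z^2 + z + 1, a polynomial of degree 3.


|f(z)| ≤ Σ|c_k|·r^k = O(r^3) as r → ∞. Polynomial growth is O(e^{r^ε}) for every ε > 0 (since r^3/e^{r^ε} → 0), so ρ ≤ ε for all ε > 0, i.e. ρ = 0. Every nonconstant polynomial has order 0.
Therefore ρ = 0.

Order ρ = 0.


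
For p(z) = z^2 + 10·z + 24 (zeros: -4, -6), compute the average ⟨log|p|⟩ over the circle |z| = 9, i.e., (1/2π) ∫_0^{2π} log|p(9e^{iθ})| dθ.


Zeros: -6, -4; r = 9.
Inside |z| < r: -6, -4. Outside (|z| ≥ r): ∅.
p(0) = 24, so log|p(0)| = log(24) = 3.1781.
Apply Jensen: I(r) = log|p(0)| + Σ_k log(r/|z_k|), summed over zeros inside |z| < r.
  log(r/|z_k|) for z_k = -4: log(9/4) = 0.8109
  log(r/|z_k|) for z_k = -6: log(9/6) = 0.4055
Sum over inside zeros: 1.2164.
I(r) = log|p(0)| + (inside sum) = 3.1781 + 1.2164 = 4.3944.
Closed form (all zeros inside, monic): I(r) = n·log(r) = 2·log(9) = 4.3944. ✓

I(r) ≈ 4.3944.


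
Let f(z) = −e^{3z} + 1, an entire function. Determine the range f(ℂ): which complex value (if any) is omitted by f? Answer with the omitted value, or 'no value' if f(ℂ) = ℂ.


Little Picard bounds the complement of f(ℂ) to at most one point.
e^{3z} is never zero on ℂ, so -1·e^{3z} takes every value in ℂ ∖ {0}. Adding 1 shifts the range to ℂ ∖ {1}. Thus f omits exactly the value 1.

Omitted value: 1.


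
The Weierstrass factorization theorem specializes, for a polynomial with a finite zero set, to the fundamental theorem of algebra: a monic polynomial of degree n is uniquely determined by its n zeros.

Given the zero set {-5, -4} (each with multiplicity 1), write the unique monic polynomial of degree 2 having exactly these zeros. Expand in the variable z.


The polynomial is p(z) = ∏_{α ∈ S} (z − α), where S = {-5, -4}.
Expanding the product yields: p(z) = z^2 + 9·z + 20.
The resulting polynomial has degree 2 and real coefficients as required.

p(z) = z^2 + 9·z + 20.


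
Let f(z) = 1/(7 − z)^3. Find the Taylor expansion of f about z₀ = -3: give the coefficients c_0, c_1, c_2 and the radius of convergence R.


Let w = z − z₀, so z = z₀ + w.
Then 7 − z = 7 − (z₀ + w) = (7 − z₀) − w = 10 − w.
f(z) = 1/(10 − w)^3 = (1/(10)^3) · (1 − w/(10))^{−3}.
By the binomial series (1−u)^{−3} = Σ_{n≥0} C(n+2, 2) u^n for |u|<1, with u = w/(10):
  c_n = C(n+2, 2) / (10)^(n+3).
  c_0 = 1/(10)^3 = 1/1000.
  c_1 = 3/(10)^4 = 3/10000.
  c_2 = 6/(10)^5 = 3/50000.
The series is valid for |w/d| < 1, i.e. |z − z₀| < |d|.
Radius of convergence: R = |7 − z₀| = |10| = 10 (distance from z₀ to the singularity z = 7).

c_0 = 1/1000, c_1 = 3/10000, c_2 = 3/50000; R = 10.


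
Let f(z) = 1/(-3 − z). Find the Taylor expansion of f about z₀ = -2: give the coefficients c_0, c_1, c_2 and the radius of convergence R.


Let w = z − z₀, so z = z₀ + w.
Then -3 − z = -3 − (z₀ + w) = (-3 − z₀) − w = -1 − w.
f(z) = 1/(-1 − w) = (1/(-1)) · 1/(1 − w/(-1)) = Σ_{n≥0} w^n / (-1)^(n+1).
So c_n = 1/(-1)^(n+1):
  c_0 = 1/(-1)^1 = -1.
  c_1 = 1/(-1)^2 = 1.
  c_2 = 1/(-1)^3 = -1.
The series is valid for |w/d| < 1, i.e. |z − z₀| < |d|.
Radius of convergence: R = |-3 − z₀| = |-1| = 1 (distance from z₀ to the singularity z = -3).

c_0 = -1, c_1 = 1, c_2 = -1; R = 1.


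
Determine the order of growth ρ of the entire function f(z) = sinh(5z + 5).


sinh(w) is a linear combination of e^{iw} and e^{−iw} (or e^w, e^{−w} in the hyperbolic case), so |sinh(w)| ≤ e^{|w|}. With w = 5z + 5, |w| ≤ 5|z| + 5 = 5r + 5 on |z| = r, giving M(r) ≤ e^{5r + 5}, so ρ ≤ 1. On a suitable ray (z = it for sin/cos; z = t for sinh/cosh, t real → ∞), |sinh(5z + 5)| grows like e^{5|t|}/2, so ρ ≥ 1. Hence ρ = 1.
Therefore ρ = 1.

Order ρ = 1.


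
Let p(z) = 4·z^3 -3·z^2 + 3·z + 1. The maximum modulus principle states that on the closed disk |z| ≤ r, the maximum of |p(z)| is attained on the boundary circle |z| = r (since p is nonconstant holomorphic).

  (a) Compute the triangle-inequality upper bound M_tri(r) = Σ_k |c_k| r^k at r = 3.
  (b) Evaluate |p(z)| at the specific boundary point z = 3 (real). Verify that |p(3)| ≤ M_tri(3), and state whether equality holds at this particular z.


Coefficients: c_0 = 1, c_1 = 3, c_2 = -3, c_3 = 4. Radius r = 3.
Part (a). Triangle bound: M_tri(r) = Σ_k |c_k| r^k
  = |1|·3^0 + |3|·3^1 + |-3|·3^2 + |4|·3^3
  = 1 + 9 + 27 + 108 = 145.
This bounds M(r) := max_{|z|=r} |p(z)| from above; equality holds iff all terms c_k z^k can be made to align in phase at a single z on |z|=r.
Part (b). At z = 3 (real, on the circle |z| = r):
  p(3) = (1)·3^0 + (3)·3^1 + (-3)·3^2 + (4)·3^3 = 91.
  |p(3)| = 91.
Check: |p(3)| = 91 ≤ 145 = M_tri(3). ✓ Equality does not hold at z = 3 (the coefficients have mixed signs, so the terms do not all align in phase there).

M_tri(3) = 145; |p(3)| = 91; equality at z=3: no.


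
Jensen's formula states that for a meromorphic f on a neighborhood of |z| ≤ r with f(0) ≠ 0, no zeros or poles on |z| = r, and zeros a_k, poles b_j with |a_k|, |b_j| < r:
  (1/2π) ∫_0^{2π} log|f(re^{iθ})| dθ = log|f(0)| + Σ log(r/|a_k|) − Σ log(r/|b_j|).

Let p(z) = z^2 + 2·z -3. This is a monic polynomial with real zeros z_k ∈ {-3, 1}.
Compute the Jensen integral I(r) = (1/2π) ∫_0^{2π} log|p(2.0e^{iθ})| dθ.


Zeros: -3, 1; r = 2.0.
Inside |z| < r: 1. Outside (|z| ≥ r): -3.
p(0) = -3, so log|p(0)| = log(3) = 1.0986.
Apply Jensen: I(r) = log|p(0)| + Σ_k log(r/|z_k|), summed over zeros inside |z| < r.
  log(r/|z_k|) for z_k = 1: log(2.0/1) = 0.6931
  Outside zeros (-3) contribute nothing to the Jensen sum.
Sum over inside zeros: 0.6931.
I(r) = log|p(0)| + (inside sum) = 1.0986 + 0.6931 = 1.7918.
Note: since some zeros are outside |z| ≤ r, the simplified n·log(r) form does NOT apply — only the inside zeros contribute.

I(r) ≈ 1.7918.


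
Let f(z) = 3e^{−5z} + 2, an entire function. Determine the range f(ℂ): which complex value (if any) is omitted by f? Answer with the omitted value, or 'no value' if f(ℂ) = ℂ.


Little Picard bounds the complement of f(ℂ) to at most one point.
e^{−5z} is never zero on ℂ, so 3·e^{−5z} takes every value in ℂ ∖ {0}. Adding 2 shifts the range to ℂ ∖ {2}. Thus f omits exactly the value 2.

Omitted value: 2.


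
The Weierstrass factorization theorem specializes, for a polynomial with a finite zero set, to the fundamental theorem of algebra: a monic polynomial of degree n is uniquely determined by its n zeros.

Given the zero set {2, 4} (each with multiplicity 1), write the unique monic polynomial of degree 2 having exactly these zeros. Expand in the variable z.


The polynomial is p(z) = ∏_{α ∈ S} (z − α), where S = {2, 4}.
Expanding the product yields: p(z) = z^2 -6·z + 8.
The resulting polynomial has degree 2 and real coefficients as required.

p(z) = z^2 -6·z + 8.


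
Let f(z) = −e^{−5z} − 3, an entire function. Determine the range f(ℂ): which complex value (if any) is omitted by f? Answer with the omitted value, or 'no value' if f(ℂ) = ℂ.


Little Picard bounds the complement of f(ℂ) to at most one point.
e^{−5z} is never zero on ℂ, so -1·e^{−5z} takes every value in ℂ ∖ {0}. Adding -3 shifts the range to ℂ ∖ {-3}. Thus f omits exactly the value -3.

Omitted value: -3.


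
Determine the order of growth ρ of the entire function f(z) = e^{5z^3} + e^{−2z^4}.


Each summand is entire of order 3 and 4 respectively (as in the single-exponential case). The order of a sum is at most the max of the orders, so ρ ≤ 4. For the lower bound: on |z|=r choose arg z so that -2z^4 is real positive; then |e^{-2z^4}| = e^{2r^4} while |e^{5z^3}| ≤ e^{5r^3} = o(e^{2r^4}). So |f| ≥ e^{2r^4}(1 − o(1)) and ρ ≥ 4. Hence ρ = max(3, 4) = 4.
Therefore ρ = 4.

Order ρ = 4.


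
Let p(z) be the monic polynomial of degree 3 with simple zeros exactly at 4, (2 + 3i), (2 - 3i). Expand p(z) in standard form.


The polynomial is p(z) = ∏_{α ∈ S} (z − α), where S = {4, (2 + 3i), (2 - 3i)}.
Expanding the product yields: p(z) = z^3 -8·z^2 + 29·z -52.
Note conjugate pairs combine to real quadratics: (z − (2+3i))(z − (2−3i)) = z² − 4z + 13.
The resulting polynomial has degree 3 and real coefficients as required.

p(z) = z^3 -8·z^2 + 29·z -52.


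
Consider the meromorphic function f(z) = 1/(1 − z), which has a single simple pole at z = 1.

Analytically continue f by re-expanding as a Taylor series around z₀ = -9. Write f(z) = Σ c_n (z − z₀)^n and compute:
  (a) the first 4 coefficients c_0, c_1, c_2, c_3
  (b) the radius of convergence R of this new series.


Let w = z − z₀, so z = z₀ + w.
Then 1 − z = 1 − (z₀ + w) = (1 − z₀) − w = 10 − w.
f(z) = 1/(10 − w) = (1/(10)) · 1/(1 − w/(10)) = Σ_{n≥0} w^n / (10)^(n+1).
So c_n = 1/(10)^(n+1):
  c_0 = 1/(10)^1 = 1/10.
  c_1 = 1/(10)^2 = 1/100.
  c_2 = 1/(10)^3 = 1/1000.
  c_3 = 1/(10)^4 = 1/10000.
The series is valid for |w/d| < 1, i.e. |z − z₀| < |d|.
Radius of convergence: R = |1 − z₀| = |10| = 10 (distance from z₀ to the singularity z = 1).

c_0 = 1/10, c_1 = 1/100, c_2 = 1/1000, c_3 = 1/10000; R = 10.


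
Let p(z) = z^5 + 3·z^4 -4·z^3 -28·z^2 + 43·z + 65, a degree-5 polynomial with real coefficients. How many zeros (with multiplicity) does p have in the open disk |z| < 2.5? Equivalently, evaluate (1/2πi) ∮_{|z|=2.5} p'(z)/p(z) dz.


The zeros of p are: -1, (-3 + 2i), (-3 - 2i), (2 + 1i), (2 - 1i).
Their magnitudes are: 1, 3.606, 3.606, 2.236, 2.236.
Zeros with |z| < R = 2.5: -1, (2 + 1i), (2 - 1i).
Count = 3.
By the argument principle, (1/2πi) ∮_{|z|=R} p'(z)/p(z) dz equals exactly this count.

Number of zeros inside |z| < 2.5: 3.


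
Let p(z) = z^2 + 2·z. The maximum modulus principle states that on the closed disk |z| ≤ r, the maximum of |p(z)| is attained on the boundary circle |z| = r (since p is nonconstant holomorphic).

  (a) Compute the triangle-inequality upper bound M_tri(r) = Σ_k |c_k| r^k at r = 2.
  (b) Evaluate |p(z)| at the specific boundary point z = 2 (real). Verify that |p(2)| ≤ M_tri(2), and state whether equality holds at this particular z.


Coefficients: c_0 = 0, c_1 = 2, c_2 = 1. Radius r = 2.
Part (a). Triangle bound: M_tri(r) = Σ_k |c_k| r^k
  = |0|·2^0 + |2|·2^1 + |1|·2^2
  = 0 + 4 + 4 = 8.
This bounds M(r) := max_{|z|=r} |p(z)| from above; equality holds iff all terms c_k z^k can be made to align in phase at a single z on |z|=r.
Part (b). At z = 2 (real, on the circle |z| = r):
  p(2) = (0)·2^0 + (2)·2^1 + (1)·2^2 = 8.
  |p(2)| = 8.
Since all nonzero coefficients share the same sign, |p(2)| = 8 = M_tri(2); the triangle bound is attained at z = 2, so in fact M(r) = 8.

M_tri(2) = 8; |p(2)| = 8; equality at z=2: yes.


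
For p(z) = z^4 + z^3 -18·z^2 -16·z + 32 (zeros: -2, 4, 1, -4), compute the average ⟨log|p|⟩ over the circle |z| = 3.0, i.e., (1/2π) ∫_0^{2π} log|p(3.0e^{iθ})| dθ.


Zeros: -4, -2, 1, 4; r = 3.0.
Inside |z| < r: -2, 1. Outside (|z| ≥ r): -4, 4.
p(0) = 32, so log|p(0)| = log(32) = 3.4657.
Apply Jensen: I(r) = log|p(0)| + Σ_k log(r/|z_k|), summed over zeros inside |z| < r.
  log(r/|z_k|) for z_k = -2: log(3.0/2) = 0.4055
  log(r/|z_k|) for z_k = 1: log(3.0/1) = 1.0986
  Outside zeros (-4, 4) contribute nothing to the Jensen sum.
Sum over inside zeros: 1.5041.
I(r) = log|p(0)| + (inside sum) = 3.4657 + 1.5041 = 4.9698.
Note: since some zeros are outside |z| ≤ r, the simplified n·log(r) form does NOT apply — only the inside zeros contribute.

I(r) ≈ 4.9698.


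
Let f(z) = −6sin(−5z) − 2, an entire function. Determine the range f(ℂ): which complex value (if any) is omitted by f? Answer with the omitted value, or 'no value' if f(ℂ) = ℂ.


Little Picard bounds the complement of f(ℂ) to at most one point.
sin is entire and surjective onto ℂ: for every w ∈ ℂ, sin(ζ) = w has a solution ζ ∈ ℂ (e.g., via the complex inverse arcsin). With ζ = −5z this gives z = ζ/(-5). Then -6·sin(−5z) takes every value in -6·ℂ = ℂ, and adding -2 is a bijection of ℂ. So f is surjective and omits no value. (Note: only on the real line is sin bounded by [−1, 1].)

Omitted value: no value.


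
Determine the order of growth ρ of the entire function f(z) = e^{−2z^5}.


|e^{−2z^5}| = e^{Re(-2·z^5) + 0} ≤ e^{2|z|^5 + 0} = e^{2r^5 + 0} on |z| = r, so ρ ≤ 5. Choosing z on |z|=r so that -2·z^5 is real positive (always possible by picking arg z appropriately) gives |f(z)| = e^{2r^5 + 0}, matching the bound. The additive constant 0 does not affect log log M(r) ~ 5·log r. Hence ρ = 5.
Therefore ρ = 5.

Order ρ = 5.


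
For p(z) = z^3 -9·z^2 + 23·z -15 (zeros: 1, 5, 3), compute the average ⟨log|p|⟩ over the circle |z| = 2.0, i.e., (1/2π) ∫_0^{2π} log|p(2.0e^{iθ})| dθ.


Zeros: 1, 3, 5; r = 2.0.
Inside |z| < r: 1. Outside (|z| ≥ r): 3, 5.
p(0) = -15, so log|p(0)| = log(15) = 2.7081.
Apply Jensen: I(r) = log|p(0)| + Σ_k log(r/|z_k|), summed over zeros inside |z| < r.
  log(r/|z_k|) for z_k = 1: log(2.0/1) = 0.6931
  Outside zeros (3, 5) contribute nothing to the Jensen sum.
Sum over inside zeros: 0.6931.
I(r) = log|p(0)| + (inside sum) = 2.7081 + 0.6931 = 3.4012.
Note: since some zeros are outside |z| ≤ r, the simplified n·log(r) form does NOT apply — only the inside zeros contribute.

I(r) ≈ 3.4012.


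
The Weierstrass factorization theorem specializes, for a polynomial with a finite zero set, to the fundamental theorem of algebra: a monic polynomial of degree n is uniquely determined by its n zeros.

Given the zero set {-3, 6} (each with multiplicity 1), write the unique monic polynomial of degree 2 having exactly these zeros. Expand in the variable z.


The polynomial is p(z) = ∏_{α ∈ S} (z − α), where S = {-3, 6}.
Expanding the product yields: p(z) = z^2 -3·z -18.
The resulting polynomial has degree 2 and real coefficients as required.

p(z) = z^2 -3·z -18.
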